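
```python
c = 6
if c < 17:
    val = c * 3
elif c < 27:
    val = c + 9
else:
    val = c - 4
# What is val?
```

Trace:
`c = 6` → c = 6
`if c < 17: ...` → c < 17 is True → val = 18
So val = 18

Answer: 18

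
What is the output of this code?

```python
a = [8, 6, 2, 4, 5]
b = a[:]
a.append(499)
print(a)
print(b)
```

Key concept: slice [:] creates copy.
Step by step:
`a = [8, 6, 2, 4, 5]` → a = [8, 6, 2, 4, 5]
`b = a[:]` → b = [8, 6, 2, 4, 5]
`a.append(499)` → a = [8, 6, 2, 4, 5, 499]
`print(a)` → prints [8, 6, 2, 4, 5, 499]
`print(b)` → prints [8, 6, 2, 4, 5]

Answer:
[8, 6, 2, 4, 5, 499]
[8, 6, 2, 4, 5]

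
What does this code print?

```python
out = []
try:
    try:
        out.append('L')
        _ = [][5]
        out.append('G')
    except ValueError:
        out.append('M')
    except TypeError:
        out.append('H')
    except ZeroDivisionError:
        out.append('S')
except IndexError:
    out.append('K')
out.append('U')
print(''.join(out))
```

Execution trace: 'L' (try body) → 'K' (outer except IndexError) → 'U' (after the try/except). Output: LKU

Answer: LKU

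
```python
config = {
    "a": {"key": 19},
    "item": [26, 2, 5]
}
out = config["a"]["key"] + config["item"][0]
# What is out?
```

Trace:
`config = { ...` → config = {'a': {'key': 19}, 'item': [26, 2, 5]}
`out = config["a"]["key"] + config["item"][0]` → out = 45
So out = 45

Answer: 45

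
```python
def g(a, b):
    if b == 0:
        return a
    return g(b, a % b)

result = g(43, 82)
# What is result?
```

g(43, 82) -> g(82, 43) -> g(43, 39) -> g(39, 4) -> g(4, 3) -> g(3, 1) -> g(1, 0) -> 1

Answer: 1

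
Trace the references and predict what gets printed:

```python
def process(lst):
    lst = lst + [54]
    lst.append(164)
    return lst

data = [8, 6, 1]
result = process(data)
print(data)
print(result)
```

Key concept: rebinding parameter vs mutation.
Step by step:
`data = [8, 6, 1]` → data = [8, 6, 1]
`result = process(data)` → result = [8, 6, 1, 54, 164]
`print(data)` → prints [8, 6, 1]
`print(result)` → prints [8, 6, 1, 54, 164]

Answer:
[8, 6, 1]
[8, 6, 1, 54, 164]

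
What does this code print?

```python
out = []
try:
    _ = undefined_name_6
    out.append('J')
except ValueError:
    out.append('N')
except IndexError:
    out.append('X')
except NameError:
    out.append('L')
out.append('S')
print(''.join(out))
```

Execution trace: 'L' (except NameError) → 'S' (after the try/except). Output: LS

Answer: LS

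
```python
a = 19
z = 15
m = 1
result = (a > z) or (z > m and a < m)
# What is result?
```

Trace:
`a = 19` → a = 19
`z = 15` → z = 15
`m = 1` → m = 1
`result = (a > z) or (z > m and a < m)` → result = True
So result = True

Answer: True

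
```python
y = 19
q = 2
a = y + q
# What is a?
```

Trace:
`y = 19` → y = 19
`q = 2` → q = 2
`a = y + q` → a = 21
So a = 21

Answer: 21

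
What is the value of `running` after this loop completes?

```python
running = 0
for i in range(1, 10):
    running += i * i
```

Sum of squares 1² to 9² = 285
`running` takes the values: 0 → 1 → 5 → 14 → 30 → 55 → 91 → 140 → 204 → 285

Answer: 285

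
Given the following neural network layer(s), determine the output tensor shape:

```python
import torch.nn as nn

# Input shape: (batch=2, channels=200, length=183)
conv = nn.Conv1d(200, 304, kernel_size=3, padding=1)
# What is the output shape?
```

Input: (2, 200, 183) -> Output: (2, 304, 183)

Answer: (2, 304, 183)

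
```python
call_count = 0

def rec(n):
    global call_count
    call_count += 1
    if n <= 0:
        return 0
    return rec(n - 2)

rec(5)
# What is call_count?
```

Linear recursion stepping by 2: 4 calls from n=5 down to ≤0.

Answer: 4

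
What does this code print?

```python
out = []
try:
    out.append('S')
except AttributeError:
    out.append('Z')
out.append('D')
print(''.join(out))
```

Execution trace: 'S' (try body, no exception) → 'D' (after the try/except). Output: SD

Answer: SD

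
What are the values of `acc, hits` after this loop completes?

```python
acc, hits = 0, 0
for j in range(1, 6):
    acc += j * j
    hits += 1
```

Sum of squares and count
`acc, hits` takes the values: (0, 0) → (1, 0) → (1, 1) → (5, 1) → (5, 2) → (14, 2) → (14, 3) → (30, 3) → (30, 4) → (55, 4) → (55, 5)

Answer: 55, 5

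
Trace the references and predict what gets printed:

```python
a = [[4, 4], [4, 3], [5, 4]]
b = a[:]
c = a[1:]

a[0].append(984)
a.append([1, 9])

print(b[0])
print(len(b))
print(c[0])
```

Key concept: slice with nested mutation.
Step by step:
`a = [[4, 4], [4, 3], [5, 4]]` → a = [[4, 4], [4, 3], [5, 4]]
`b = a[:]` → b = [[4, 4], [4, 3], [5, 4]]
`c = a[1:]` → c = [[4, 3], [5, 4]]
`a[0].append(984)` → a = [[4, 4, 984], [4, 3], [5, 4]]; b = [[4, 4, 984], [4, 3], [5, 4]]
`a.append([1, 9])` → a = [[4, 4, 984], [4, 3], [5, 4], [1, 9]]
`print(b[0])` → prints [4, 4, 984]
`print(len(b))` → prints 3
`print(c[0])` → prints [4, 3]

Answer:
[4, 4, 984]
3
[4, 3]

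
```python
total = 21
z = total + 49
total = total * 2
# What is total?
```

Trace:
`total = 21` → total = 21
`z = total + 49` → z = 70
`total = total * 2` → total = 42
So total = 42

Answer: 42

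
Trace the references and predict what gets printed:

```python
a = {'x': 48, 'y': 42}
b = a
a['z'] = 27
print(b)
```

Key concept: dict aliasing.
Step by step:
`a = {'x': 48, 'y': 42}` → a = {'x': 48, 'y': 42}
`b = a` → b = {'x': 48, 'y': 42} (same object as a)
`a['z'] = 27` → a = {'x': 48, 'y': 42, 'z': 27} (same object as b); b = {'x': 48, 'y': 42, 'z': 27} (same object as a)
`print(b)` → prints {'x': 48, 'y': 42, 'z': 27}

Answer: {'x': 48, 'y': 42, 'z': 27}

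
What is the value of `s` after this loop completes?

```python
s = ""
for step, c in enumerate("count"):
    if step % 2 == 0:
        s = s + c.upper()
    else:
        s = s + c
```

Uppercase even positions in 'count'
`s` takes the values: "" → "C" → "Co" → "CoU" → "CoUn" → "CoUnT"

Answer: "CoUnT"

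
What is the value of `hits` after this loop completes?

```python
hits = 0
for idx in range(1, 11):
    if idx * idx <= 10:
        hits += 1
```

Count numbers where idx² ≤ 10
`hits` takes the values: 0 → 1 → 2 → 3

Answer: 3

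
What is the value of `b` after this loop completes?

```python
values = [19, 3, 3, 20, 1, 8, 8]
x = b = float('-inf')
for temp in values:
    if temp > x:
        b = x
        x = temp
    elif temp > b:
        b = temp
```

Second largest (with repeats) in [19, 3, 3, 20, 1, 8, 8]
`b` takes the values: -inf → 3 → 19

Answer: 19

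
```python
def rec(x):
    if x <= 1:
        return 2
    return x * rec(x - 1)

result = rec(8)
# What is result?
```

rec(8) = 8 * 7 * 6 * 5 * 4 * 3 * 2 * 2 = 80640

Answer: 80640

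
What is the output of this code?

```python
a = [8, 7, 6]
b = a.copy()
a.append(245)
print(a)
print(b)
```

Key concept: list.copy() creates independent copy.
Step by step:
`a = [8, 7, 6]` → a = [8, 7, 6]
`b = a.copy()` → b = [8, 7, 6]
`a.append(245)` → a = [8, 7, 6, 245]
`print(a)` → prints [8, 7, 6, 245]
`print(b)` → prints [8, 7, 6]

Answer:
[8, 7, 6, 245]
[8, 7, 6]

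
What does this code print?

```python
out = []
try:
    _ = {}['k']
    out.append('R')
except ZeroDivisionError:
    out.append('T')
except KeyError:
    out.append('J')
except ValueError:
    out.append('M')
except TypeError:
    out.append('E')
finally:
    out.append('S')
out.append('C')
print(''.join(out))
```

Execution trace: 'J' (except KeyError) → 'S' (finally) → 'C' (after the try/except). Output: JSC

Answer: JSC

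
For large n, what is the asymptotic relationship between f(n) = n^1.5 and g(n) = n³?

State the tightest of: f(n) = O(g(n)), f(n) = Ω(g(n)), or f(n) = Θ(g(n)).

n^1.5 vs n³: f(n) = O(g(n)) but not Ω(g(n)) — n³ grows strictly faster than n^1.5.

Answer: f(n) = O(g(n)) but not Ω(g(n)) — n³ grows strictly faster than n^1.5.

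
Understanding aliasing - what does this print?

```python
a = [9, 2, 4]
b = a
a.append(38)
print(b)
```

Key concept: basic list aliasing.
Step by step:
`a = [9, 2, 4]` → a = [9, 2, 4]
`b = a` → b = [9, 2, 4] (same object as a)
`a.append(38)` → a = [9, 2, 4, 38] (same object as b); b = [9, 2, 4, 38] (same object as a)
`print(b)` → prints [9, 2, 4, 38]

Answer: [9, 2, 4, 38]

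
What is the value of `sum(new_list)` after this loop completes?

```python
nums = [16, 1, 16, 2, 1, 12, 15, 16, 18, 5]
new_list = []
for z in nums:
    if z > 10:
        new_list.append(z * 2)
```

Sum of doubled values > 10
`new_list` takes the values: [] → [32] → [32, 32] → [32, 32, 24] → [32, 32, 24, 30] → [32, 32, 24, 30, 32] → [32, 32, 24, 30, 32, 36]
So `sum(new_list)` = 186

Answer: 186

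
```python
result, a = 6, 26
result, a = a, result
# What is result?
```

Trace:
`result, a = 6, 26` → result = 6; a = 26
`result, a = a, result` → result = 26; a = 6
So result = 26

Answer: 26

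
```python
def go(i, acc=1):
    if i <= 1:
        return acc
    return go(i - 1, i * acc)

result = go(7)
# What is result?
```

Accumulator trace (n, acc): (7, 1) -> (6, 7) -> (5, 42) -> (4, 210) -> (3, 840) -> (2, 2520) -> (1, 5040) -> return 5040

Answer: 5040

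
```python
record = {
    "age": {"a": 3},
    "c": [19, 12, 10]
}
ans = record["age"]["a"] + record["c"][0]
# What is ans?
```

Trace:
`record = { ...` → record = {'age': {'a': 3}, 'c': [19, 12, 10]}
`ans = record["age"]["a"] + record["c"][0]` → ans = 22
So ans = 22

Answer: 22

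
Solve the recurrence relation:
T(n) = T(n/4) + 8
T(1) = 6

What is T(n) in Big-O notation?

Each step divides n by 4 and adds 8. After log_4(n) steps we reach T(1)=6. So T(n) = 8·log_4(n) + 6 = O(log n).

Answer: O(log n)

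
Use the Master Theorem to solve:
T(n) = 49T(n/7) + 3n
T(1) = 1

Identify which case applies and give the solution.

a=49, b=7, f(n)=3n. log_7(49) = 2. Since c=1 < 2, Case 1 applies: T(n) = Θ(n^log_b(a)) = O(n^2).

Answer: O(n^2) - Case 1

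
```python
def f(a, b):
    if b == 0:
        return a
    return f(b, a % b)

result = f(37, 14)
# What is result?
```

f(37, 14) -> f(14, 9) -> f(9, 5) -> f(5, 4) -> f(4, 1) -> f(1, 0) -> 1

Answer: 1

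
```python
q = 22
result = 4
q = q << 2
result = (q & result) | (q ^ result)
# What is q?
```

Trace:
`q = 22` → q = 22
`result = 4` → result = 4
`q = q << 2` → q = 88
`result = (q & result) | (q ^ result)` → result = 92
So q = 88

Answer: 88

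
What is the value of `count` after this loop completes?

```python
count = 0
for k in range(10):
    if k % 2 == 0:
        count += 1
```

Count numbers divisible by 2 in range(10)
`count` takes the values: 0 → 1 → 2 → 3 → 4 → 5

Answer: 5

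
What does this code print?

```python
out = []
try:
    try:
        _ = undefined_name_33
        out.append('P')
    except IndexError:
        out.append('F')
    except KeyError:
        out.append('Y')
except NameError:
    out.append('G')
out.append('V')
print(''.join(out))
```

Execution trace: 'G' (outer except NameError) → 'V' (after the try/except). Output: GV

Answer: GV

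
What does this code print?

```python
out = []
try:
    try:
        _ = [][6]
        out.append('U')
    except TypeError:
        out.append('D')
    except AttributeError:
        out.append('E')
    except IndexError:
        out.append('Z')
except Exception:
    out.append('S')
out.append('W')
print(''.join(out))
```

Execution trace: 'Z' (inner except IndexError) → 'W' (after the try/except). Output: ZW

Answer: ZW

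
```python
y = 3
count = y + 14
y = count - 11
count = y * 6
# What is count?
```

Trace:
`y = 3` → y = 3
`count = y + 14` → count = 17
`y = count - 11` → y = 6
`count = y * 6` → count = 36
So count = 36

Answer: 36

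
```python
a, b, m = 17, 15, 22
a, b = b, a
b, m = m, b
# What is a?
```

Trace:
`a, b, m = 17, 15, 22` → a = 17; b = 15; m = 22
`a, b = b, a` → a = 15; b = 17
`b, m = m, b` → b = 22; m = 17
So a = 15

Answer: 15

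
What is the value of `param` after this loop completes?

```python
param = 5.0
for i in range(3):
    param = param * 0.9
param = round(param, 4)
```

Exponential decay: 5.0 * 0.9^3
`param` takes the values: 5.0 → 4.5 → 4.05 → 3.645

Answer: 3.645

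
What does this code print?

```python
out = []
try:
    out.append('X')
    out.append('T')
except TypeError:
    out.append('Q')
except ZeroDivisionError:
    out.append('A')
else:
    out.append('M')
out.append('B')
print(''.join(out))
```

Execution trace: 'X' (try body) → 'T' (try body, no exception) → 'M' (else) → 'B' (after the try/except). Output: XTMB

Answer: XTMB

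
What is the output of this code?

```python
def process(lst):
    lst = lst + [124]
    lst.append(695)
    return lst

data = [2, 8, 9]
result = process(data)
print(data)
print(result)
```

Key concept: rebinding parameter vs mutation.
Step by step:
`data = [2, 8, 9]` → data = [2, 8, 9]
`result = process(data)` → result = [2, 8, 9, 124, 695]
`print(data)` → prints [2, 8, 9]
`print(result)` → prints [2, 8, 9, 124, 695]

Answer:
[2, 8, 9]
[2, 8, 9, 124, 695]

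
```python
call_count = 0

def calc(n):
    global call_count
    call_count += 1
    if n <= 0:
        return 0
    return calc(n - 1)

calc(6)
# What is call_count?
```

Linear recursion stepping by 1: 7 calls from n=6 down to ≤0.

Answer: 7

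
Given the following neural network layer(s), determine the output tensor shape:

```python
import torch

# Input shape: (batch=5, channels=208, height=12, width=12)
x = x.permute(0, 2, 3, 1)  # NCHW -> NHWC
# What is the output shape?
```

Input: (5, 208, 12, 12) -> Output: (5, 12, 12, 208)

Answer: (5, 12, 12, 208)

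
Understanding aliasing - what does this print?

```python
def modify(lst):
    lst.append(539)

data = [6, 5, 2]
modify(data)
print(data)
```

Key concept: function modifies passed list.
Step by step:
`data = [6, 5, 2]` → data = [6, 5, 2]
`modify(data)` → data = [6, 5, 2, 539]
`print(data)` → prints [6, 5, 2, 539]

Answer: [6, 5, 2, 539]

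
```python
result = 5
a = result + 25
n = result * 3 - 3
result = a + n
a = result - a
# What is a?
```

Trace:
`result = 5` → result = 5
`a = result + 25` → a = 30
`n = result * 3 - 3` → n = 12
`result = a + n` → result = 42
`a = result - a` → a = 12
So a = 12

Answer: 12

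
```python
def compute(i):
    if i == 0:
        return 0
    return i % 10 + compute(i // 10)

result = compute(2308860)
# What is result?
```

Sum of digits of 2308860: 0 + 6 + 8 + 8 + 0 + 3 + 2 = 27

Answer: 27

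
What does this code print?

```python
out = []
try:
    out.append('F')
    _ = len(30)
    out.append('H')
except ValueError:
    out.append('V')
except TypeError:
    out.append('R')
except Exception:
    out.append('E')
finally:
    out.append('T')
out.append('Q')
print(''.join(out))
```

Execution trace: 'F' (try body) → 'R' (except TypeError) → 'T' (finally) → 'Q' (after the try/except). Output: FRTQ

Answer: FRTQ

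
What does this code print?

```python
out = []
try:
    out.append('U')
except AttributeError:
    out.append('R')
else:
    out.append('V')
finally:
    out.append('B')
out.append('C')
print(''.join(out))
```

Execution trace: 'U' (try body, no exception) → 'V' (else) → 'B' (finally) → 'C' (after the try/except). Output: UVBC

Answer: UVBC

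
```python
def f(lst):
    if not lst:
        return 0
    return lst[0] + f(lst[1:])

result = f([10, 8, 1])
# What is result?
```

10 + 8 + 1 + 0 = 19

Answer: 19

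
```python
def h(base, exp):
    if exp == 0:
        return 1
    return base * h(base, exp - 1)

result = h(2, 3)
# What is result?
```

h(2, 3) = 2 * 2 * 2 = 8

Answer: 8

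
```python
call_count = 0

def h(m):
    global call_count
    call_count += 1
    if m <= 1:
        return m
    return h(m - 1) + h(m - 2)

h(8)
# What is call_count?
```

Calls(m) = 1 + Calls(m-1) + Calls(m-2); Calls(0)=Calls(1)=1. For m=8 this gives 67.

Answer: 67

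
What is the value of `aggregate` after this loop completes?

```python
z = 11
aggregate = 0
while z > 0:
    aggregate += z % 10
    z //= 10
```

Sum digits of 11
`aggregate` takes the values: 0 → 1 → 2

Answer: 2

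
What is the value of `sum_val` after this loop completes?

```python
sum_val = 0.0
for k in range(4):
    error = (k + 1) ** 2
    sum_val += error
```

Sum of squared losses 1² + 2² + ... + 4²
`sum_val` takes the values: 0.0 → 1.0 → 5.0 → 14.0 → 30.0

Answer: 30.0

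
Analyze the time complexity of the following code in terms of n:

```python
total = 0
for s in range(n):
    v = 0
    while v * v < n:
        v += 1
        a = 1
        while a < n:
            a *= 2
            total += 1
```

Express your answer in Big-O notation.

Each loop level contributes: n × √n × log n. Multiplying the contributions gives O(n√n log n).

Answer: O(n√n log n)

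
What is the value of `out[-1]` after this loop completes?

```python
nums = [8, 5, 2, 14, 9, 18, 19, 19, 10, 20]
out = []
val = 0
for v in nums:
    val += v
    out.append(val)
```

Cumulative sum ends at 124
`out` takes the values: [] → [8] → [8, 13] → [8, 13, 15] → [8, 13, 15, 29] → [8, 13, 15, 29, 38] → [8, 13, 15, 29, 38, 56] → [8, 13, 15, 29, 38, 56, 75] → [8, 13, 15, 29, 38, 56, 75, 94] → [8, 13, 15, 29, 38, 56, 75, 94, 104] → [8, 13, 15, 29, 38, 56, 75, 94, 104, 124]
So `out[-1]` = 124

Answer: 124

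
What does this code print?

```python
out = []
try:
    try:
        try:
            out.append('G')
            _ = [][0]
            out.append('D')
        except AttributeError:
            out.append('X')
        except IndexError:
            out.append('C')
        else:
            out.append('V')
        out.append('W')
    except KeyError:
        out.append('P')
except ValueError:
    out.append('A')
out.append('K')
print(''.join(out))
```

Execution trace: 'G' (inner try body) → 'C' (inner except IndexError) → 'W' (try body, no exception) → 'K' (after the try/except). Output: GCWK

Answer: GCWK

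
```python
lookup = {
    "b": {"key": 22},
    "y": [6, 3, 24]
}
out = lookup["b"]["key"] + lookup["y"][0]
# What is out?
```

Trace:
`lookup = { ...` → lookup = {'b': {'key': 22}, 'y': [6, 3, 24]}
`out = lookup["b"]["key"] + lookup["y"][0]` → out = 28
So out = 28

Answer: 28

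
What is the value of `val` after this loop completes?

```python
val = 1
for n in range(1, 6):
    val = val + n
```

Start at 1, add 1 through 5
`val` takes the values: 1 → 2 → 4 → 7 → 11 → 16

Answer: 16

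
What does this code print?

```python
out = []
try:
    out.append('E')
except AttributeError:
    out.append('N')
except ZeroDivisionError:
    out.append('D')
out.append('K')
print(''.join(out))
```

Execution trace: 'E' (try body, no exception) → 'K' (after the try/except). Output: EK

Answer: EK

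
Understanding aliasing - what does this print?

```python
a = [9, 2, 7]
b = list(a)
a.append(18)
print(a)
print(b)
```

Key concept: list() constructor creates copy.
Step by step:
`a = [9, 2, 7]` → a = [9, 2, 7]
`b = list(a)` → b = [9, 2, 7]
`a.append(18)` → a = [9, 2, 7, 18]
`print(a)` → prints [9, 2, 7, 18]
`print(b)` → prints [9, 2, 7]

Answer:
[9, 2, 7, 18]
[9, 2, 7]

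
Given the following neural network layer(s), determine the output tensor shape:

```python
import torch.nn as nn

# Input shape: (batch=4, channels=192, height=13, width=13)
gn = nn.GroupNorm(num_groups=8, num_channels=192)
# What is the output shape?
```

Input: (4, 192, 13, 13) -> Output: (4, 192, 13, 13)

Answer: (4, 192, 13, 13)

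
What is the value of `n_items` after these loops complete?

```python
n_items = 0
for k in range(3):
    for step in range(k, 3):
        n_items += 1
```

Upper triangle: 3 + 2 + ... + 1
`n_items` takes the values: 0 → 1 → 2 → 3 → 4 → 5 → 6

Answer: 6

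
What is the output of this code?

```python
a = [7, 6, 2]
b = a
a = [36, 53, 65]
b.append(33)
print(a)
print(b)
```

Key concept: rebinding vs mutation: a is rebound to a new list, b still points at the original.
Step by step:
`a = [7, 6, 2]` → a = [7, 6, 2]
`b = a` → b = [7, 6, 2] (same object as a)
`a = [36, 53, 65]` → a = [36, 53, 65]
`b.append(33)` → b = [7, 6, 2, 33]
`print(a)` → prints [36, 53, 65]
`print(b)` → prints [7, 6, 2, 33]

Answer:
[36, 53, 65]
[7, 6, 2, 33]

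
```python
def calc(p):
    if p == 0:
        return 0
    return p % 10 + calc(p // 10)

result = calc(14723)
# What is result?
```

Sum of digits of 14723: 3 + 2 + 7 + 4 + 1 = 17

Answer: 17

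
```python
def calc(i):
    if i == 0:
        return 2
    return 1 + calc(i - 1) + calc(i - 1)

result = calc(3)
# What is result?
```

calc(i) = 1 + 2·calc(i-1), calc(0)=2. Closed form: (2+1)·2^3 - 1 = 23.

Answer: 23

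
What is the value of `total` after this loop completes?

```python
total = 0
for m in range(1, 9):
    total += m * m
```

Sum of squares 1² to 8² = 204
`total` takes the values: 0 → 1 → 5 → 14 → 30 → 55 → 91 → 140 → 204

Answer: 204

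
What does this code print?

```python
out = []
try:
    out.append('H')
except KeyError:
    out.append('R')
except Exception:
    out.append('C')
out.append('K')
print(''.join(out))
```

Execution trace: 'H' (try body, no exception) → 'K' (after the try/except). Output: HK

Answer: HK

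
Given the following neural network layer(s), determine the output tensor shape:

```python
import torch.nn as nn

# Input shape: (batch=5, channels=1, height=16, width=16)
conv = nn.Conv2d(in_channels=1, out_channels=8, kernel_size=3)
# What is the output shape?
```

Input: (5, 1, 16, 16) -> Output: (5, 8, 14, 14)

Answer: (5, 8, 14, 14)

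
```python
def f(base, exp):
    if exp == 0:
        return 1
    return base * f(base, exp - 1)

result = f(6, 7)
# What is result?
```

f(6, 7) = 6 * 6 * 6 * 6 * 6 * 6 * 6 = 279936

Answer: 279936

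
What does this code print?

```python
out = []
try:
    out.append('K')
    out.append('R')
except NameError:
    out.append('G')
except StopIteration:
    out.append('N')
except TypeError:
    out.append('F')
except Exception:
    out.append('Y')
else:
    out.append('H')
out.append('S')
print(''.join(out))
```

Execution trace: 'K' (try body) → 'R' (try body, no exception) → 'H' (else) → 'S' (after the try/except). Output: KRHS

Answer: KRHS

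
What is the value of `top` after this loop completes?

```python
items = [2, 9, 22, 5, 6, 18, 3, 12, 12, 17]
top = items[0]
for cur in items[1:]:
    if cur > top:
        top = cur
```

Maximum of [2, 9, 22, 5, 6, 18, 3, 12, 12, 17]
`top` takes the values: 2 → 9 → 22

Answer: 22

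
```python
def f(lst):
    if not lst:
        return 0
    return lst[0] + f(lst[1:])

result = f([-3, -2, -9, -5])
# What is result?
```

(-3) + (-2) + (-9) + (-5) + 0 = -19

Answer: -19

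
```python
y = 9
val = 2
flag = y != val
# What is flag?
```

Trace:
`y = 9` → y = 9
`val = 2` → val = 2
`flag = y != val` → flag = True
So flag = True

Answer: True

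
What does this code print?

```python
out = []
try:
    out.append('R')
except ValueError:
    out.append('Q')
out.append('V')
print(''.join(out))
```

Execution trace: 'R' (try body, no exception) → 'V' (after the try/except). Output: RV

Answer: RV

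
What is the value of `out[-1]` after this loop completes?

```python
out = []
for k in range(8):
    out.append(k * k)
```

Last element of squares 0 to 7
`out` takes the values: [] → [0] → [0, 1] → [0, 1, 4] → [0, 1, 4, 9] → [0, 1, 4, 9, 16] → [0, 1, 4, 9, 16, 25] → [0, 1, 4, 9, 16, 25, 36] → [0, 1, 4, 9, 16, 25, 36, 49]
So `out[-1]` = 49

Answer: 49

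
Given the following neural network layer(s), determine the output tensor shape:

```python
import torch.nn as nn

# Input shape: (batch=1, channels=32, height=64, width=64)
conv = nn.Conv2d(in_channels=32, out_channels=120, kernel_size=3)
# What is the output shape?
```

Input: (1, 32, 64, 64) -> Output: (1, 120, 62, 62)

Answer: (1, 120, 62, 62)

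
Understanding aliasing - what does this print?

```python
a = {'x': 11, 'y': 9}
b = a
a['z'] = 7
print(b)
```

Key concept: dict aliasing.
Step by step:
`a = {'x': 11, 'y': 9}` → a = {'x': 11, 'y': 9}
`b = a` → b = {'x': 11, 'y': 9} (same object as a)
`a['z'] = 7` → a = {'x': 11, 'y': 9, 'z': 7} (same object as b); b = {'x': 11, 'y': 9, 'z': 7} (same object as a)
`print(b)` → prints {'x': 11, 'y': 9, 'z': 7}

Answer: {'x': 11, 'y': 9, 'z': 7}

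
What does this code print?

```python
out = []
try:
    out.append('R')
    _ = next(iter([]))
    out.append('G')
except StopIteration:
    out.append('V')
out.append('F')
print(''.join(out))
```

Execution trace: 'R' (try body) → 'V' (except StopIteration) → 'F' (after the try/except). Output: RVF

Answer: RVF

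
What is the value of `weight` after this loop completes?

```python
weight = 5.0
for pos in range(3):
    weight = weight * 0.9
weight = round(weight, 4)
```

Exponential decay: 5.0 * 0.9^3
`weight` takes the values: 5.0 → 4.5 → 4.05 → 3.645

Answer: 3.645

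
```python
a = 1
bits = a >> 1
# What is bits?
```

Trace:
`a = 1` → a = 1
`bits = a >> 1` → bits = 0
So bits = 0

Answer: 0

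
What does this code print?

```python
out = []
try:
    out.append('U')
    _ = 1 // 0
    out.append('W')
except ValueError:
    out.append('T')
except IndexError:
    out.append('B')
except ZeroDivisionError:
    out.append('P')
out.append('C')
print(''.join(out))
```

Execution trace: 'U' (try body) → 'P' (except ZeroDivisionError) → 'C' (after the try/except). Output: UPC

Answer: UPC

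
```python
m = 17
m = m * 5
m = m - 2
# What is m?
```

Trace:
`m = 17` → m = 17
`m = m * 5` → m = 85
`m = m - 2` → m = 83
So m = 83

Answer: 83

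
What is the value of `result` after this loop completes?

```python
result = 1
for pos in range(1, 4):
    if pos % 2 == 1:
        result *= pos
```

Product of odd numbers 1 to 3
`result` takes the values: 1 → 3

Answer: 3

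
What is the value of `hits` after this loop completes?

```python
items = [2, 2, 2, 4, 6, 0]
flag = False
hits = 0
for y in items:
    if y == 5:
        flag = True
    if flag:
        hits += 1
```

Count elements after first 5 in [2, 2, 2, 4, 6, 0]
`hits` takes the values: 0

Answer: 0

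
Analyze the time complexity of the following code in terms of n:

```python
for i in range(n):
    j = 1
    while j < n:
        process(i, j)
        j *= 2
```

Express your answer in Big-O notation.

This is Linear outer loop, logarithmic inner loop. Time complexity: O(n log n).

Answer: O(n log n)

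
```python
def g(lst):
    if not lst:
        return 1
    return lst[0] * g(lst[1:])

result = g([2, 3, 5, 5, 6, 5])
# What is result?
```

Product over [2, 3, 5, 5, 6, 5] = 2 * 3 * 5 * 5 * 6 * 5 = 4500

Answer: 4500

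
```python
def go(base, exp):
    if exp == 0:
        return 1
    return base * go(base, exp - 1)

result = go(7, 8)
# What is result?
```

go(7, 8) = 7 * 7 * 7 * 7 * 7 * 7 * 7 * 7 = 5764801

Answer: 5764801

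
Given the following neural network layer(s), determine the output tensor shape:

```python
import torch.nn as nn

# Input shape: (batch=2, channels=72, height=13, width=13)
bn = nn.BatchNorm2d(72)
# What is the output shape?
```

Input: (2, 72, 13, 13) -> Output: (2, 72, 13, 13)

Answer: (2, 72, 13, 13)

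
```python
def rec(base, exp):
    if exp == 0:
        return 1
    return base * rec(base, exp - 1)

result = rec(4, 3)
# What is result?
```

rec(4, 3) = 4 * 4 * 4 = 64

Answer: 64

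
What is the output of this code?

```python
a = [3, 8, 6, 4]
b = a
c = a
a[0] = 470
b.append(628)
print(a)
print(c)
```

Key concept: multiple aliases.
Step by step:
`a = [3, 8, 6, 4]` → a = [3, 8, 6, 4]
`b = a` → b = [3, 8, 6, 4] (same object as a)
`c = a` → c = [3, 8, 6, 4] (same object as a, b)
`a[0] = 470` → a = [470, 8, 6, 4] (same object as b, c); b = [470, 8, 6, 4] (same object as a, c); c = [470, 8, 6, 4] (same object as a, b)
`b.append(628)` → a = [470, 8, 6, 4, 628] (same object as b, c); b = [470, 8, 6, 4, 628] (same object as a, c); c = [470, 8, 6, 4, 628] (same object as a, b)
`print(a)` → prints [470, 8, 6, 4, 628]
`print(c)` → prints [470, 8, 6, 4, 628]

Answer:
[470, 8, 6, 4, 628]
[470, 8, 6, 4, 628]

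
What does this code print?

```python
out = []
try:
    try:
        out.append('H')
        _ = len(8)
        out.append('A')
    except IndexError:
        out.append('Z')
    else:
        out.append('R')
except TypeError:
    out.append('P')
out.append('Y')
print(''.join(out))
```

Execution trace: 'H' (try body) → 'P' (outer except TypeError) → 'Y' (after the try/except). Output: HPY

Answer: HPY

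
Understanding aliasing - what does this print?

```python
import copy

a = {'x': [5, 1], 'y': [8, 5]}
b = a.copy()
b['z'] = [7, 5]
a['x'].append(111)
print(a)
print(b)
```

Key concept: shallow copy of dict with mutable values.
Step by step:
`a = {'x': [5, 1], 'y': [8, 5]}` → a = {'x': [5, 1], 'y': [8, 5]}
`b = a.copy()` → b = {'x': [5, 1], 'y': [8, 5]}
`b['z'] = [7, 5]` → b = {'x': [5, 1], 'y': [8, 5], 'z': [7, 5]}
`a['x'].append(111)` → a = {'x': [5, 1, 111], 'y': [8, 5]}; b = {'x': [5, 1, 111], 'y': [8, 5], 'z': [7, 5]}
`print(a)` → prints {'x': [5, 1, 111], 'y': [8, 5]}
`print(b)` → prints {'x': [5, 1, 111], 'y': [8, 5], 'z': [7, 5]}

Answer:
{'x': [5, 1, 111], 'y': [8, 5]}
{'x': [5, 1, 111], 'y': [8, 5], 'z': [7, 5]}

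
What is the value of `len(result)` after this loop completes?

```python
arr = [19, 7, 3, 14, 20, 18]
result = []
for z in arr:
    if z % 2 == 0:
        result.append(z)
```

Count even numbers in [19, 7, 3, 14, 20, 18]
`result` takes the values: [] → [14] → [14, 20] → [14, 20, 18]
So `len(result)` = 3

Answer: 3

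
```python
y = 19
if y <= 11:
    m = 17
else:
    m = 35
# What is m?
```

Trace:
`y = 19` → y = 19
`if y <= 11: ...` → y <= 11 is False, take else branch → m = 35
So m = 35

Answer: 35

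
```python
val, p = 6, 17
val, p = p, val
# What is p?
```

Trace:
`val, p = 6, 17` → val = 6; p = 17
`val, p = p, val` → val = 17; p = 6
So p = 6

Answer: 6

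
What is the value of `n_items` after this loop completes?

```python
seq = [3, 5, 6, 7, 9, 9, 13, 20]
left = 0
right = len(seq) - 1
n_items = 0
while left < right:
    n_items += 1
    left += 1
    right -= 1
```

Iterations until pointers meet (list length 8)
`n_items` takes the values: 0 → 1 → 2 → 3 → 4

Answer: 4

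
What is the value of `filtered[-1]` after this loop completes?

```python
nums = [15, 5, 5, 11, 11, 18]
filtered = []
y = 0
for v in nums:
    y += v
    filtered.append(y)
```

Cumulative sum ends at 65
`filtered` takes the values: [] → [15] → [15, 20] → [15, 20, 25] → [15, 20, 25, 36] → [15, 20, 25, 36, 47] → [15, 20, 25, 36, 47, 65]
So `filtered[-1]` = 65

Answer: 65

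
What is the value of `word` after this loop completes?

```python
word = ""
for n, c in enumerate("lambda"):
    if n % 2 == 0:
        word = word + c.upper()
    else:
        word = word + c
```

Uppercase even positions in 'lambda'
`word` takes the values: "" → "L" → "La" → "LaM" → "LaMb" → "LaMbD" → "LaMbDa"

Answer: "LaMbDa"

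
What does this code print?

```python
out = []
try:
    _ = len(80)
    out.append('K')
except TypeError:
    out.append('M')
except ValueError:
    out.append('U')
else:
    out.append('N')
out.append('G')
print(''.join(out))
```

Execution trace: 'M' (except TypeError) → 'G' (after the try/except). Output: MG

Answer: MG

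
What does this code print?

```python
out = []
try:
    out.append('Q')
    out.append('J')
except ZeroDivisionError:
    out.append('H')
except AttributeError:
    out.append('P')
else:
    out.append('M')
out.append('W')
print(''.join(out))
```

Execution trace: 'Q' (try body) → 'J' (try body, no exception) → 'M' (else) → 'W' (after the try/except). Output: QJMW

Answer: QJMW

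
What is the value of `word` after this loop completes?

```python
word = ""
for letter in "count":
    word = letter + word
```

Reverse 'count'
`word` takes the values: "" → "c" → "oc" → "uoc" → "nuoc" → "tnuoc"

Answer: "tnuoc"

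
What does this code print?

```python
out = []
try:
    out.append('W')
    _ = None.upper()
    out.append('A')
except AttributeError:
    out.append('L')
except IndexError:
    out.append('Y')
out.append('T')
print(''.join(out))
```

Execution trace: 'W' (try body) → 'L' (except AttributeError) → 'T' (after the try/except). Output: WLT

Answer: WLT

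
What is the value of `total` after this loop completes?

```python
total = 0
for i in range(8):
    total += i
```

Sum of 0 to 7 = 28
`total` takes the values: 0 → 1 → 3 → 6 → 10 → 15 → 21 → 28

Answer: 28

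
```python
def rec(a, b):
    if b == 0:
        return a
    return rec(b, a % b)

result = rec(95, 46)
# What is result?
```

rec(95, 46) -> rec(46, 3) -> rec(3, 1) -> rec(1, 0) -> 1

Answer: 1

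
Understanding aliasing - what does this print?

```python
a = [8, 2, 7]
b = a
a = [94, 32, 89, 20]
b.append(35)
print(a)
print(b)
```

Key concept: rebinding vs mutation: a is rebound to a new list, b still points at the original.
Step by step:
`a = [8, 2, 7]` → a = [8, 2, 7]
`b = a` → b = [8, 2, 7] (same object as a)
`a = [94, 32, 89, 20]` → a = [94, 32, 89, 20]
`b.append(35)` → b = [8, 2, 7, 35]
`print(a)` → prints [94, 32, 89, 20]
`print(b)` → prints [8, 2, 7, 35]

Answer:
[94, 32, 89, 20]
[8, 2, 7, 35]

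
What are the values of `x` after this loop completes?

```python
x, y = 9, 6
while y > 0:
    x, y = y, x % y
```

GCD of 9 and 6
`x` takes the values: 9 → 6 → 3

Answer: 3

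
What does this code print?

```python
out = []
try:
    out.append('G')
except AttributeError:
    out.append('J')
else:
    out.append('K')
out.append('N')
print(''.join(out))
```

Execution trace: 'G' (try body, no exception) → 'K' (else) → 'N' (after the try/except). Output: GKN

Answer: GKN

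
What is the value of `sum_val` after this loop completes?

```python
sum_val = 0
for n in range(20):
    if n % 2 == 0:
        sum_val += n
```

Sum of even numbers 0 to 19
`sum_val` takes the values: 0 → 2 → 6 → 12 → 20 → 30 → 42 → 56 → 72 → 90

Answer: 90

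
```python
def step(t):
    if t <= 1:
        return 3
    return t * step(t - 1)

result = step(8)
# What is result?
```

step(8) = 8 * 7 * 6 * 5 * 4 * 3 * 2 * 3 = 120960

Answer: 120960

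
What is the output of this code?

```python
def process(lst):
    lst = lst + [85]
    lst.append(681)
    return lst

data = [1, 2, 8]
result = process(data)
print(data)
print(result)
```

Key concept: rebinding parameter vs mutation.
Step by step:
`data = [1, 2, 8]` → data = [1, 2, 8]
`result = process(data)` → result = [1, 2, 8, 85, 681]
`print(data)` → prints [1, 2, 8]
`print(result)` → prints [1, 2, 8, 85, 681]

Answer:
[1, 2, 8]
[1, 2, 8, 85, 681]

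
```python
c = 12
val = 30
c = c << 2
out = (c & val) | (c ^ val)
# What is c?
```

Trace:
`c = 12` → c = 12
`val = 30` → val = 30
`c = c << 2` → c = 48
`out = (c & val) | (c ^ val)` → out = 62
So c = 48

Answer: 48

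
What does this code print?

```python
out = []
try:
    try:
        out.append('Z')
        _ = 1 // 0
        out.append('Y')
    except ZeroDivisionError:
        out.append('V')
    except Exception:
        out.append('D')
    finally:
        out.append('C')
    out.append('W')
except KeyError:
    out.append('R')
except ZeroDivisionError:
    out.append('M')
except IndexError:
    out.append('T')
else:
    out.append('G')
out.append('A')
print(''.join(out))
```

Execution trace: 'Z' (inner try body) → 'V' (inner except ZeroDivisionError) → 'C' (inner finally) → 'W' (try body, no exception) → 'G' (else) → 'A' (after the try/except). Output: ZVCWGA

Answer: ZVCWGA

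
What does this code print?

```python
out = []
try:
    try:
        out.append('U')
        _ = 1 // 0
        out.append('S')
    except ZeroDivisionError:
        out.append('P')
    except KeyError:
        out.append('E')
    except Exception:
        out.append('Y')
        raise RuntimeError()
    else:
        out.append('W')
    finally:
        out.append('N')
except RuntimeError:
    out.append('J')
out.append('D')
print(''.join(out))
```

Execution trace: 'U' (inner try body) → 'P' (inner except ZeroDivisionError) → 'N' (inner finally) → 'D' (after the try/except). Output: UPND

Answer: UPND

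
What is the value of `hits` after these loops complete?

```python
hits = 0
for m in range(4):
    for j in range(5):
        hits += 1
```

4 * 5 = 20
`hits` takes the values: 0 → 1 → 2 → 3 → 4 → 5 → 6 → 7 → 8 → 9 → 10 → 11 → 12 → 13 → 14 → 15 → 16 → 17 → 18 → 19 → 20

Answer: 20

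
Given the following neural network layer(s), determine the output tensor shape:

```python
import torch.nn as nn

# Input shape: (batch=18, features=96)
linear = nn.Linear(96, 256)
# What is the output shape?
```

Input: (18, 96) -> Output: (18, 256)

Answer: (18, 256)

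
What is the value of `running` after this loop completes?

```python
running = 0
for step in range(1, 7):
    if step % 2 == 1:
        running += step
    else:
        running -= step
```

Add odd, subtract even
`running` takes the values: 0 → 1 → -1 → 2 → -2 → 3 → -3

Answer: -3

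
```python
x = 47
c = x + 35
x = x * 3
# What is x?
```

Trace:
`x = 47` → x = 47
`c = x + 35` → c = 82
`x = x * 3` → x = 141
So x = 141

Answer: 141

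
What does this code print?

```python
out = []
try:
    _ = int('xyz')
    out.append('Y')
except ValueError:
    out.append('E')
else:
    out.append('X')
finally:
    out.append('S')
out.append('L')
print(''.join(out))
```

Execution trace: 'E' (except ValueError) → 'S' (finally) → 'L' (after the try/except). Output: ESL

Answer: ESL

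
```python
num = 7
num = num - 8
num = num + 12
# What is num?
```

Trace:
`num = 7` → num = 7
`num = num - 8` → num = -1
`num = num + 12` → num = 11
So num = 11

Answer: 11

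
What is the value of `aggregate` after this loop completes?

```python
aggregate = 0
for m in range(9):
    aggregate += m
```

Sum of 0 to 8 = 36
`aggregate` takes the values: 0 → 1 → 3 → 6 → 10 → 15 → 21 → 28 → 36

Answer: 36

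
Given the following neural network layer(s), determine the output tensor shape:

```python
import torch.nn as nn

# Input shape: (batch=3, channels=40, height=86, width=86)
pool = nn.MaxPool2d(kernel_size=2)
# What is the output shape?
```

Input: (3, 40, 86, 86) -> Output: (3, 40, 43, 43)

Answer: (3, 40, 43, 43)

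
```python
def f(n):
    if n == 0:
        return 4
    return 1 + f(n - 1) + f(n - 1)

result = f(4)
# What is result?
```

f(n) = 1 + 2·f(n-1), f(0)=4. Closed form: (4+1)·2^4 - 1 = 79.

Answer: 79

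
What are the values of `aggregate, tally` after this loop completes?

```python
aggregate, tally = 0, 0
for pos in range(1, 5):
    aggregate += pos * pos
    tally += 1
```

Sum of squares and count
`aggregate, tally` takes the values: (0, 0) → (1, 0) → (1, 1) → (5, 1) → (5, 2) → (14, 2) → (14, 3) → (30, 3) → (30, 4)

Answer: 30, 4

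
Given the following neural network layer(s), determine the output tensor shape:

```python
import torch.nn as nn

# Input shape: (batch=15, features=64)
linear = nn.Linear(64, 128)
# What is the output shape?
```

Input: (15, 64) -> Output: (15, 128)

Answer: (15, 128)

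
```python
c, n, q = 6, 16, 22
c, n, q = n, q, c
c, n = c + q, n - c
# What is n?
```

Trace:
`c, n, q = 6, 16, 22` → c = 6; n = 16; q = 22
`c, n, q = n, q, c` → c = 16; n = 22; q = 6
`c, n = c + q, n - c` → c = 22; n = 6
So n = 6

Answer: 6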